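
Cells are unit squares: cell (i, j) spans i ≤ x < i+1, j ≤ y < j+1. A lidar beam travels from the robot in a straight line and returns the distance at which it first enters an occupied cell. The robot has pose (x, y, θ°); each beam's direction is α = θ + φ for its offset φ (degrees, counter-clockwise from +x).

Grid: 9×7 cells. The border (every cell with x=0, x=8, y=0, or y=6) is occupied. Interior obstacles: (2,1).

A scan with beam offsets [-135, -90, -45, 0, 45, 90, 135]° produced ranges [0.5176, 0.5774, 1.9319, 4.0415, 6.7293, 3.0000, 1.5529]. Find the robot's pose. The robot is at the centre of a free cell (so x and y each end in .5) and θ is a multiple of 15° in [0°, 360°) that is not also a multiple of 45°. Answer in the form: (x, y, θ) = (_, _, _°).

(x, y, θ) = (7.5, 2.5, 120°)

Candidates: 34 free-cell centres × 16 headings = 544 poses. Raycast each; keep the one whose scan matches to 4 dp.
  (3.5, 1.5, 105°): beam 1 = 1.0000 ≠ 0.5176 ✗
  (4.5, 3.5, 15°): beam 1 = 2.8868 ≠ 0.5176 ✗
  (3.5, 2.5, 30°): beam 1 = 1.5529 ≠ 0.5176 ✗
  (6.5, 1.5, 210°): beam 1 = 4.6587 ≠ 0.5176 ✗
  (7.5, 5.5, 75°): beam 1 = 1.0000 ≠ 0.5176 ✗
  …
  (7.5, 2.5, 120°): r_1=0.5176, r_2=0.5774, r_3=1.9319, r_4=4.0415, r_5=6.7293, r_6=3.0000, r_7=1.5529 — all match ✓
Only this pose fits every beam.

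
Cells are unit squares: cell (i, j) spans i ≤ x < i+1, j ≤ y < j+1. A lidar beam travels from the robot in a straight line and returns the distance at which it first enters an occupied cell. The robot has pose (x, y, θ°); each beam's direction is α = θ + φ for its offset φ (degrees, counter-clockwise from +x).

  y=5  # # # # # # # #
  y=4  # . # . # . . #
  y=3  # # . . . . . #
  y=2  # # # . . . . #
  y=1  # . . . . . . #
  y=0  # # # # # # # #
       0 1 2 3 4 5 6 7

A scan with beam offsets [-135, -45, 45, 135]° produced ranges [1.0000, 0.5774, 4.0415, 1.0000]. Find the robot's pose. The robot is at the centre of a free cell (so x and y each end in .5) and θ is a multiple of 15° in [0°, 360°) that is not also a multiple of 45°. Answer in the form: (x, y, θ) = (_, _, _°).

Enumerate (i+0.5, j+0.5, θ) over the 19 free cells and 16 admissible headings. For each, cast all 4 beams and compare to the given ranges.
  (5.5, 2.5, 150°): beam 1 = 1.5529 ≠ 1.0000 ✗
  (3.5, 4.5, 240°): beam 1 = 0.5176 ≠ 1.0000 ✗
  (1.5, 4.5, 345°): beam 1 = 0.5774 ≠ 1.0000 ✗
  …
  (3.5, 1.5, 345°): r_1=1.0000, r_2=0.5774, r_3=4.0415, r_4=1.0000 — all match ✓
Only this pose fits every beam.

(x, y, θ) = (3.5, 1.5, 345°)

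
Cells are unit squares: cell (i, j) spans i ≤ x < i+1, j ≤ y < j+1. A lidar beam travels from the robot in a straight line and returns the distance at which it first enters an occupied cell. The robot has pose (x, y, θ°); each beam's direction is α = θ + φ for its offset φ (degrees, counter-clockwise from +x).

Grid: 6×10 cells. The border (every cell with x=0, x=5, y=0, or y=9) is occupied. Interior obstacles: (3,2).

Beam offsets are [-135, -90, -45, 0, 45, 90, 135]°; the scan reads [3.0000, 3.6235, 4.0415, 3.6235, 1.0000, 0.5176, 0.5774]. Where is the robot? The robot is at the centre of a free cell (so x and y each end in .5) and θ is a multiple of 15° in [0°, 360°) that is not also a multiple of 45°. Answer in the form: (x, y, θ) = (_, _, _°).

(x, y, θ) = (1.5, 5.5, 75°)

The pose lattice has 31·16 = 496 candidates. Test each by forward raycasting.
  (2.5, 8.5, 345°): beam 1 = 1.7321 ≠ 3.0000 ✗
  (2.5, 7.5, 255°): beam 1 = 1.7321 ≠ 3.0000 ✗
  (4.5, 4.5, 75°): beam 1 = 1.0000 ≠ 3.0000 ✗
  (2.5, 7.5, 120°): beam 1 = 2.5882 ≠ 3.0000 ✗
  …
  (1.5, 5.5, 75°): r_1=3.0000, r_2=3.6235, r_3=4.0415, r_4=3.6235, r_5=1.0000, r_6=0.5176, r_7=0.5774 — all match ✓
No second candidate reproduces the full scan.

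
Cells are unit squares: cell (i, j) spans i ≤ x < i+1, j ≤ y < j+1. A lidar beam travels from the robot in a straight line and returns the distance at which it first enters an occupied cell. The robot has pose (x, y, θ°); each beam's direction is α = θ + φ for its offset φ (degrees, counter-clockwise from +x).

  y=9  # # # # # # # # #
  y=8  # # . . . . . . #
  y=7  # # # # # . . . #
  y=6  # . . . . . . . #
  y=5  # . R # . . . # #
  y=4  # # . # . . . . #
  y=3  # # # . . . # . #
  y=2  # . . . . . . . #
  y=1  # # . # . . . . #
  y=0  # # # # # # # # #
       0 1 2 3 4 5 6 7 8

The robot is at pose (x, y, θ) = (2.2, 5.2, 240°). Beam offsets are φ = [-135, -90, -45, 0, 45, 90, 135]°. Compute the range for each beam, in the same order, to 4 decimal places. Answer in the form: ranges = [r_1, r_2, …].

ranges = [1.8635, 1.3856, 0.7727, 0.4000, 1.2423, 0.9238, 0.8282]

beam 1: φ=-135°, α=105°
  direction (-0.2588, 0.9659); cell (2,5); t to first gridline: x 0.7727, y 0.8282 (then +3.8637 / +1.0353)
    (1,5) via x @ 0.7727
    (1,6) via y @ 0.8282
    (1,7) via y @ 1.8635  # hit
  → r_1 = 1.8635
beam 2: φ=-90°, α=150°
  direction (-0.8660, 0.5000); cell (2,5); t to first gridline: x 0.2309, y 1.6000 (then +1.1547 / +2.0000)
    (1,5) via x @ 0.2309
    (0,5) via x @ 1.3856  # hit
  → r_2 = 1.3856
beam 3: φ=-45°, α=195°
  direction (-0.9659, -0.2588); cell (2,5); t to first gridline: x 0.2071, y 0.7727 (then +1.0353 / +3.8637)
    (1,5) via x @ 0.2071
    (1,4) via y @ 0.7727  # hit
  → r_3 = 0.7727
beam 4: φ=0°, α=240°
  direction (-0.5000, -0.8660); cell (2,5); t to first gridline: x 0.4000, y 0.2309 (then +2.0000 / +1.1547)
    (2,4) via y @ 0.2309
    (1,4) via x @ 0.4000  # hit
  → r_4 = 0.4000
beam 5: φ=45°, α=285°
  direction (0.2588, -0.9659); cell (2,5); t to first gridline: x 3.0910, y 0.2071 (then +3.8637 / +1.0353)
    (2,4) via y @ 0.2071
    (2,3) via y @ 1.2423  # hit
  → r_5 = 1.2423
beam 6: φ=90°, α=330°
  direction (0.8660, -0.5000); cell (2,5); t to first gridline: x 0.9238, y 0.4000 (then +1.1547 / +2.0000)
    (2,4) via y @ 0.4000
    (3,4) via x @ 0.9238  # hit
  → r_6 = 0.9238
beam 7: φ=135°, α=15°
  direction (0.9659, 0.2588); cell (2,5); t to first gridline: x 0.8282, y 3.0910 (then +1.0353 / +3.8637)
    (3,5) via x @ 0.8282  # hit
  → r_7 = 0.8282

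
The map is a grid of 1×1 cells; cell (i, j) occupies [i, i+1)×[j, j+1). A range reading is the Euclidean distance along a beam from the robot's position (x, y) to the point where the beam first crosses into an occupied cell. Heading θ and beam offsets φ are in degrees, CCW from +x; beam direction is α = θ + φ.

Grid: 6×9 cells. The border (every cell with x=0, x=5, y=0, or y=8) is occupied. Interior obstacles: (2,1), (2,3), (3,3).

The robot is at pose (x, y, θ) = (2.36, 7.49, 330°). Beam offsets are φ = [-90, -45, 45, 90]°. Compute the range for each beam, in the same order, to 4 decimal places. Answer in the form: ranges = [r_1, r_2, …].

ranges = [2.7200, 3.6131, 1.9705, 0.5889]

beam 1: φ=-90°, α=240°
  direction (-0.5000, -0.8660); cell (2,7); t to first gridline: x 0.7200, y 0.5658 (then +2.0000 / +1.1547)
    (2,6) via y @ 0.5658
    (1,6) via x @ 0.7200
    (1,5) via y @ 1.7205
    (0,5) via x @ 2.7200  # hit
  → r_1 = 2.7200
beam 2: φ=-45°, α=285°
  direction (0.2588, -0.9659); cell (2,7); t to first gridline: x 2.4728, y 0.5073 (then +3.8637 / +1.0353)
    (2,6) via y @ 0.5073
    (2,5) via y @ 1.5426
    (3,5) via x @ 2.4728
    (3,4) via y @ 2.5778
    (3,3) via y @ 3.6131  # hit
  → r_2 = 3.6131
beam 3: φ=45°, α=15°
  direction (0.9659, 0.2588); cell (2,7); t to first gridline: x 0.6626, y 1.9705 (then +1.0353 / +3.8637)
    (3,7) via x @ 0.6626
    (4,7) via x @ 1.6979
    (4,8) via y @ 1.9705  # hit
  → r_3 = 1.9705
beam 4: φ=90°, α=60°
  direction (0.5000, 0.8660); cell (2,7); t to first gridline: x 1.2800, y 0.5889 (then +2.0000 / +1.1547)
    (2,8) via y @ 0.5889  # hit
  → r_4 = 0.5889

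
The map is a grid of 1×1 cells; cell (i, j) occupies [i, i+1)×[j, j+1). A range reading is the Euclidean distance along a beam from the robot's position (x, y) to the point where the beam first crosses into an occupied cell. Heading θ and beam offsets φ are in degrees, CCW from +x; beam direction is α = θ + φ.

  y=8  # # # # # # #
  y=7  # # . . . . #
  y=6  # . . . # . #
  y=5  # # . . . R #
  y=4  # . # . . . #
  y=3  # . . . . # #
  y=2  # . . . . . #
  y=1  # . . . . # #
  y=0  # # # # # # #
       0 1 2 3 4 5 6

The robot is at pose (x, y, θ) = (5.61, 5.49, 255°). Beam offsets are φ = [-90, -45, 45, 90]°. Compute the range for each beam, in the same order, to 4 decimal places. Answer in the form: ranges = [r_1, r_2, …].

beam 1: φ=-90°, α=165°
  cosα=-0.9659 sinα=0.2588 | (5,5) | tMaxX 0.6315 tMaxY 1.9705 | tΔX 1.0353 tΔY 3.8637
    t=0.6315 [x] (4,5)
    t=1.6668 [x] (3,5)
    t=1.9705 [y] (3,6)
    t=2.7021 [x] (2,6)
    t=3.7373 [x] (1,6)
    t=4.7726 [x] (0,6) — stop
  → r_1 = 4.7726
beam 2: φ=-45°, α=210°
  cosα=-0.8660 sinα=-0.5000 | (5,5) | tMaxX 0.7044 tMaxY 0.9800 | tΔX 1.1547 tΔY 2.0000
    t=0.7044 [x] (4,5)
    t=0.9800 [y] (4,4)
    t=1.8591 [x] (3,4)
    t=2.9800 [y] (3,3)
    t=3.0138 [x] (2,3)
    t=4.1685 [x] (1,3)
    t=4.9800 [y] (1,2)
    t=5.3232 [x] (0,2) — stop
  → r_2 = 5.3232
beam 3: φ=45°, α=300°
  cosα=0.5000 sinα=-0.8660 | (5,5) | tMaxX 0.7800 tMaxY 0.5658 | tΔX 2.0000 tΔY 1.1547
    t=0.5658 [y] (5,4)
    t=0.7800 [x] (6,4) — stop
  → r_3 = 0.7800
beam 4: φ=90°, α=345°
  cosα=0.9659 sinα=-0.2588 | (5,5) | tMaxX 0.4038 tMaxY 1.8932 | tΔX 1.0353 tΔY 3.8637
    t=0.4038 [x] (6,5) — stop
  → r_4 = 0.4038

ranges = [4.7726, 5.3232, 0.7800, 0.4038]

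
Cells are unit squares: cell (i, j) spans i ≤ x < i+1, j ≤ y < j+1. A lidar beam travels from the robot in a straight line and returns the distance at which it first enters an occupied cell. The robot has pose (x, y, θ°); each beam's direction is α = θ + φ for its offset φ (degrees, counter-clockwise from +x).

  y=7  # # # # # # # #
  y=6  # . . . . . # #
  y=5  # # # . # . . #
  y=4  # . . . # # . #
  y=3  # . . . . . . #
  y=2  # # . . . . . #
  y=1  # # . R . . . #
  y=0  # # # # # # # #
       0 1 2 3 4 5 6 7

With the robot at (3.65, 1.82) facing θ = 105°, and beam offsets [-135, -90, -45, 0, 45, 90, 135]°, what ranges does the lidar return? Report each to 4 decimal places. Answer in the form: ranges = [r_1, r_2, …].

ranges = [1.6400, 3.4682, 2.5172, 3.2922, 1.9053, 1.7082, 0.9469]

beam 1: φ=-135°, α=330°
  cosα=0.8660 sinα=-0.5000 | (3,1) | tMaxX 0.4041 tMaxY 1.6400 | tΔX 1.1547 tΔY 2.0000
    t=0.4041 [x] (4,1)
    t=1.5588 [x] (5,1)
    t=1.6400 [y] (5,0) — stop
  → r_1 = 1.6400
beam 2: φ=-90°, α=15°
  cosα=0.9659 sinα=0.2588 | (3,1) | tMaxX 0.3623 tMaxY 0.6955 | tΔX 1.0353 tΔY 3.8637
    t=0.3623 [x] (4,1)
    t=0.6955 [y] (4,2)
    t=1.3976 [x] (5,2)
    t=2.4329 [x] (6,2)
    t=3.4682 [x] (7,2) — stop
  → r_2 = 3.4682
beam 3: φ=-45°, α=60°
  cosα=0.5000 sinα=0.8660 | (3,1) | tMaxX 0.7000 tMaxY 0.2078 | tΔX 2.0000 tΔY 1.1547
    t=0.2078 [y] (3,2)
    t=0.7000 [x] (4,2)
    t=1.3625 [y] (4,3)
    t=2.5172 [y] (4,4) — stop
  → r_3 = 2.5172
beam 4: φ=0°, α=105°
  cosα=-0.2588 sinα=0.9659 | (3,1) | tMaxX 2.5114 tMaxY 0.1863 | tΔX 3.8637 tΔY 1.0353
    t=0.1863 [y] (3,2)
    t=1.2216 [y] (3,3)
    t=2.2569 [y] (3,4)
    t=2.5114 [x] (2,4)
    t=3.2922 [y] (2,5) — stop
  → r_4 = 3.2922
beam 5: φ=45°, α=150°
  cosα=-0.8660 sinα=0.5000 | (3,1) | tMaxX 0.7506 tMaxY 0.3600 | tΔX 1.1547 tΔY 2.0000
    t=0.3600 [y] (3,2)
    t=0.7506 [x] (2,2)
    t=1.9053 [x] (1,2) — stop
  → r_5 = 1.9053
beam 6: φ=90°, α=195°
  cosα=-0.9659 sinα=-0.2588 | (3,1) | tMaxX 0.6729 tMaxY 3.1682 | tΔX 1.0353 tΔY 3.8637
    t=0.6729 [x] (2,1)
    t=1.7082 [x] (1,1) — stop
  → r_6 = 1.7082
beam 7: φ=135°, α=240°
  cosα=-0.5000 sinα=-0.8660 | (3,1) | tMaxX 1.3000 tMaxY 0.9469 | tΔX 2.0000 tΔY 1.1547
    t=0.9469 [y] (3,0) — stop
  → r_7 = 0.9469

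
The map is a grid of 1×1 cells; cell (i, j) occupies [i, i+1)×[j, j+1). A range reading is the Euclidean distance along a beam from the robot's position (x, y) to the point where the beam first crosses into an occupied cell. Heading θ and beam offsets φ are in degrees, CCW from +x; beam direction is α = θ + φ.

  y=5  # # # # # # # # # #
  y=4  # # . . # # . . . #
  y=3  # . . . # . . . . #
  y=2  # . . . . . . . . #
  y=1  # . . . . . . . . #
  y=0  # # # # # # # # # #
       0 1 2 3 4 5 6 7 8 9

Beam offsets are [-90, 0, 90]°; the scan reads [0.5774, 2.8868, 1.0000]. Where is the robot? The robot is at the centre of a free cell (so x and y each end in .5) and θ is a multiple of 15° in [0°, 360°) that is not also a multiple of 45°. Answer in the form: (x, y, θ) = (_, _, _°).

(x, y, θ) = (3.5, 4.5, 210°)

Candidates: 28 free-cell centres × 16 headings = 448 poses. Raycast each; keep the one whose scan matches to 4 dp.
  (1.5, 2.5, 165°): beam 1 = 1.5529 ≠ 0.5774 ✗
  (2.5, 2.5, 120°): beam 1 = 1.7321 ≠ 0.5774 ✗
  (1.5, 3.5, 150°): beam 2 = 0.5774 ≠ 2.8868 ✗
  (3.5, 3.5, 15°): beam 1 = 2.5882 ≠ 0.5774 ✗
  …
  (3.5, 4.5, 210°): r_1=0.5774, r_2=2.8868, r_3=1.0000 — all match ✓
Unique over the lattice → pose = (3.5, 4.5, 210°).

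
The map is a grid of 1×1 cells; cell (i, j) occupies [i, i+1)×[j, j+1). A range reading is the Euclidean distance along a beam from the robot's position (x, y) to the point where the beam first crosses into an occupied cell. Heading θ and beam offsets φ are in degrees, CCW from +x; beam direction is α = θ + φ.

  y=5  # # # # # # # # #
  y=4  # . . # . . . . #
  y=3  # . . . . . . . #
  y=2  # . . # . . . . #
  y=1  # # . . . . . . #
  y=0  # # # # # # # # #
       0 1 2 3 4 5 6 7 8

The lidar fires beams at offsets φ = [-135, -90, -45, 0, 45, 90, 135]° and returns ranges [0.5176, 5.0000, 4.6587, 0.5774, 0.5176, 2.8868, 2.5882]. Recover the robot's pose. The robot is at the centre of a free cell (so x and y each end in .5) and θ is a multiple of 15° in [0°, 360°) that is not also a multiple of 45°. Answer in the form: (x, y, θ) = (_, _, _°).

(x, y, θ) = (3.5, 3.5, 60°)

Enumerate (i+0.5, j+0.5, θ) over the 25 free cells and 16 admissible headings. For each, cast all 7 beams and compare to the given ranges.
  (6.5, 1.5, 300°): beam 1 = 2.5882 ≠ 0.5176 ✗
  (5.5, 2.5, 240°): beam 1 = 2.5882 ≠ 0.5176 ✗
  (5.5, 2.5, 345°): beam 1 = 3.0000 ≠ 0.5176 ✗
  (6.5, 1.5, 330°): beam 1 = 1.9319 ≠ 0.5176 ✗
  (3.5, 3.5, 195°): beam 1 = 0.5774 ≠ 0.5176 ✗
  …
  (3.5, 3.5, 60°): r_1=0.5176, r_2=5.0000, r_3=4.6587, r_4=0.5774, r_5=0.5176, r_6=2.8868, r_7=2.5882 — all match ✓
Only this pose fits every beam.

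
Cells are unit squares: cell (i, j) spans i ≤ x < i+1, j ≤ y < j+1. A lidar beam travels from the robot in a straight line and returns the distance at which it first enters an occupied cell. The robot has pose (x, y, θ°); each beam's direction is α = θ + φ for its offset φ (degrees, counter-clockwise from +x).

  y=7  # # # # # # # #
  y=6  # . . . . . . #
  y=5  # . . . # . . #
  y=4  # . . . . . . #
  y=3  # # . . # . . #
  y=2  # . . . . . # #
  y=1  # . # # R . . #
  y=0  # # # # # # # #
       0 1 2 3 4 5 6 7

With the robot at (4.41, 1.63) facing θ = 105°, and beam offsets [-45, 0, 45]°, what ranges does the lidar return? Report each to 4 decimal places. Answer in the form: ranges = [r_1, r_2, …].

beam 1: φ=-45°, α=60°
  d=(0.5000,0.8660)  start (4,1)  tX=1.1800 tY=0.4272  stride 1/|dx|=2.0000 1/|dy|=1.1547
    cross y-line → (4,2), t=0.4272
    cross x-line → (5,2), t=1.1800
    cross y-line → (5,3), t=1.5819
    cross y-line → (5,4), t=2.7366
    cross x-line → (6,4), t=3.1800
    cross y-line → (6,5), t=3.8913
    cross y-line → (6,6), t=5.0460
    cross x-line → (7,6), t=5.1800 (wall)
  → r_1 = 5.1800
beam 2: φ=0°, α=105°
  d=(-0.2588,0.9659)  start (4,1)  tX=1.5841 tY=0.3831  stride 1/|dx|=3.8637 1/|dy|=1.0353
    cross y-line → (4,2), t=0.3831
    cross y-line → (4,3), t=1.4183 (wall)
  → r_2 = 1.4183
beam 3: φ=45°, α=150°
  d=(-0.8660,0.5000)  start (4,1)  tX=0.4734 tY=0.7400  stride 1/|dx|=1.1547 1/|dy|=2.0000
    cross x-line → (3,1), t=0.4734 (wall)
  → r_3 = 0.4734

ranges = [5.1800, 1.4183, 0.4734]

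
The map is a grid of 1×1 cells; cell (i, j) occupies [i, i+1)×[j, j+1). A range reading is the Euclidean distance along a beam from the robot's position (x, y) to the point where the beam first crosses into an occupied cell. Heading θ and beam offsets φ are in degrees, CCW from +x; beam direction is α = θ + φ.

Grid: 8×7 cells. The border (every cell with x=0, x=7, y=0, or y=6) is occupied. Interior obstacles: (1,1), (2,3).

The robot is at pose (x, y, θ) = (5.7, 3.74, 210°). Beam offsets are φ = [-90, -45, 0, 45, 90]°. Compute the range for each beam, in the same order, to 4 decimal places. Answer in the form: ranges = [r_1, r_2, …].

ranges = [2.6096, 4.8658, 4.2724, 2.8367, 2.6000]

beam 1: φ=-90°, α=120°
  dir = (cos 120°, sin 120°) = (-0.5000, 0.8660); from cell (5,3)
  next x-line at t=1.4000, next y-line at t=0.3002; Δt_x=2.0000, Δt_y=1.1547
    y: enter (5,4) at t=0.3002
    x: enter (4,4) at t=1.4000
    y: enter (4,5) at t=1.4549
    y: enter (4,6) at t=2.6096 ← occupied
  → r_1 = 2.6096
beam 2: φ=-45°, α=165°
  dir = (cos 165°, sin 165°) = (-0.9659, 0.2588); from cell (5,3)
  next x-line at t=0.7247, next y-line at t=1.0046; Δt_x=1.0353, Δt_y=3.8637
    x: enter (4,3) at t=0.7247
    y: enter (4,4) at t=1.0046
    x: enter (3,4) at t=1.7600
    x: enter (2,4) at t=2.7952
    x: enter (1,4) at t=3.8305
    x: enter (0,4) at t=4.8658 ← occupied
  → r_2 = 4.8658
beam 3: φ=0°, α=210°
  dir = (cos 210°, sin 210°) = (-0.8660, -0.5000); from cell (5,3)
  next x-line at t=0.8083, next y-line at t=1.4800; Δt_x=1.1547, Δt_y=2.0000
    x: enter (4,3) at t=0.8083
    y: enter (4,2) at t=1.4800
    x: enter (3,2) at t=1.9630
    x: enter (2,2) at t=3.1177
    y: enter (2,1) at t=3.4800
    x: enter (1,1) at t=4.2724 ← occupied
  → r_3 = 4.2724
beam 4: φ=45°, α=255°
  dir = (cos 255°, sin 255°) = (-0.2588, -0.9659); from cell (5,3)
  next x-line at t=2.7046, next y-line at t=0.7661; Δt_x=3.8637, Δt_y=1.0353
    y: enter (5,2) at t=0.7661
    y: enter (5,1) at t=1.8014
    x: enter (4,1) at t=2.7046
    y: enter (4,0) at t=2.8367 ← occupied
  → r_4 = 2.8367
beam 5: φ=90°, α=300°
  dir = (cos 300°, sin 300°) = (0.5000, -0.8660); from cell (5,3)
  next x-line at t=0.6000, next y-line at t=0.8545; Δt_x=2.0000, Δt_y=1.1547
    x: enter (6,3) at t=0.6000
    y: enter (6,2) at t=0.8545
    y: enter (6,1) at t=2.0092
    x: enter (7,1) at t=2.6000 ← occupied
  → r_5 = 2.6000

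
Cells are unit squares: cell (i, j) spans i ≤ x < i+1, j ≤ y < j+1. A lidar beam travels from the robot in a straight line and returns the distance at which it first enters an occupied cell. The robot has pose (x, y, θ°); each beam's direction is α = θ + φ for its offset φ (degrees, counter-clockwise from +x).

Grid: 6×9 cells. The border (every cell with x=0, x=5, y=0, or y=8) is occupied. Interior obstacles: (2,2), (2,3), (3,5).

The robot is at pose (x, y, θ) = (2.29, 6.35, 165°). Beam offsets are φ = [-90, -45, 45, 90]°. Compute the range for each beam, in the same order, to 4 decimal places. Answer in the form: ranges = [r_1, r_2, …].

beam 1: φ=-90°, α=75°
  dir = (cos 75°, sin 75°) = (0.2588, 0.9659); from cell (2,6)
  next x-line at t=2.7432, next y-line at t=0.6729; Δt_x=3.8637, Δt_y=1.0353
    y: enter (2,7) at t=0.6729
    y: enter (2,8) at t=1.7082 ← occupied
  → r_1 = 1.7082
beam 2: φ=-45°, α=120°
  dir = (cos 120°, sin 120°) = (-0.5000, 0.8660); from cell (2,6)
  next x-line at t=0.5800, next y-line at t=0.7506; Δt_x=2.0000, Δt_y=1.1547
    x: enter (1,6) at t=0.5800
    y: enter (1,7) at t=0.7506
    y: enter (1,8) at t=1.9053 ← occupied
  → r_2 = 1.9053
beam 3: φ=45°, α=210°
  dir = (cos 210°, sin 210°) = (-0.8660, -0.5000); from cell (2,6)
  next x-line at t=0.3349, next y-line at t=0.7000; Δt_x=1.1547, Δt_y=2.0000
    x: enter (1,6) at t=0.3349
    y: enter (1,5) at t=0.7000
    x: enter (0,5) at t=1.4896 ← occupied
  → r_3 = 1.4896
beam 4: φ=90°, α=255°
  dir = (cos 255°, sin 255°) = (-0.2588, -0.9659); from cell (2,6)
  next x-line at t=1.1205, next y-line at t=0.3623; Δt_x=3.8637, Δt_y=1.0353
    y: enter (2,5) at t=0.3623
    x: enter (1,5) at t=1.1205
    y: enter (1,4) at t=1.3976
    y: enter (1,3) at t=2.4329
    y: enter (1,2) at t=3.4682
    y: enter (1,1) at t=4.5035
    x: enter (0,1) at t=4.9842 ← occupied
  → r_4 = 4.9842

ranges = [1.7082, 1.9053, 1.4896, 4.9842]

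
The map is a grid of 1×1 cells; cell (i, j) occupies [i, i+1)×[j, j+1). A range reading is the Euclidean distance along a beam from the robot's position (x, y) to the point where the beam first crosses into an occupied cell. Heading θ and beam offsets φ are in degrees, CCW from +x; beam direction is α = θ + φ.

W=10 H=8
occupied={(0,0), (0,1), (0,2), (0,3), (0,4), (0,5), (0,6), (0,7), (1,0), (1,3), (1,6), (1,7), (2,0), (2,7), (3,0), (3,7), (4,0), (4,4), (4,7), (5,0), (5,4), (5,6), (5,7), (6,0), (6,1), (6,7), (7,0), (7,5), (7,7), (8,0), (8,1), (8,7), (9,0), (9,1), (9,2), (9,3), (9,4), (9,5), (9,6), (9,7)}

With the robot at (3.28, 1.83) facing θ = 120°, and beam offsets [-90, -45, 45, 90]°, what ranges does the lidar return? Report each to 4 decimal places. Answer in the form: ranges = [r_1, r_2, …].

beam 1: φ=-90°, α=30°
  direction (0.8660, 0.5000); cell (3,1); t to first gridline: x 0.8314, y 0.3400 (then +1.1547 / +2.0000)
    (3,2) via y @ 0.3400
    (4,2) via x @ 0.8314
    (5,2) via x @ 1.9861
    (5,3) via y @ 2.3400
    (6,3) via x @ 3.1408
    (7,3) via x @ 4.2955
    (7,4) via y @ 4.3400
    (8,4) via x @ 5.4502
    (8,5) via y @ 6.3400
    (9,5) via x @ 6.6049  # hit
  → r_1 = 6.6049
beam 2: φ=-45°, α=75°
  direction (0.2588, 0.9659); cell (3,1); t to first gridline: x 2.7819, y 0.1760 (then +3.8637 / +1.0353)
    (3,2) via y @ 0.1760
    (3,3) via y @ 1.2113
    (3,4) via y @ 2.2465
    (4,4) via x @ 2.7819  # hit
  → r_2 = 2.7819
beam 3: φ=45°, α=165°
  direction (-0.9659, 0.2588); cell (3,1); t to first gridline: x 0.2899, y 0.6568 (then +1.0353 / +3.8637)
    (2,1) via x @ 0.2899
    (2,2) via y @ 0.6568
    (1,2) via x @ 1.3252
    (0,2) via x @ 2.3604  # hit
  → r_3 = 2.3604
beam 4: φ=90°, α=210°
  direction (-0.8660, -0.5000); cell (3,1); t to first gridline: x 0.3233, y 1.6600 (then +1.1547 / +2.0000)
    (2,1) via x @ 0.3233
    (1,1) via x @ 1.4780
    (1,0) via y @ 1.6600  # hit
  → r_4 = 1.6600

ranges = [6.6049, 2.7819, 2.3604, 1.6600]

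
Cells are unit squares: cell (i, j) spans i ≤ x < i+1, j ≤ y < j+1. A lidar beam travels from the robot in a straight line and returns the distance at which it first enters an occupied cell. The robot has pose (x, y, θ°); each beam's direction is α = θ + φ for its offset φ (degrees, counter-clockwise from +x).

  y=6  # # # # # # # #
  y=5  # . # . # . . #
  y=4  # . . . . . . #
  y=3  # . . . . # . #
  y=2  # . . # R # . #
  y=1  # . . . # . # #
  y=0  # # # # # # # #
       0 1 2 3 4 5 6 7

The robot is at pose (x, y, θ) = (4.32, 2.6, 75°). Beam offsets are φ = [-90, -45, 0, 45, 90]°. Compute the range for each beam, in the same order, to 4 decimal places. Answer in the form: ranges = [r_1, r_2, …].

beam 1: φ=-90°, α=345°
  d=(0.9659,-0.2588)  start (4,2)  tX=0.7040 tY=2.3182  stride 1/|dx|=1.0353 1/|dy|=3.8637
    cross x-line → (5,2), t=0.7040 (wall)
  → r_1 = 0.7040
beam 2: φ=-45°, α=30°
  d=(0.8660,0.5000)  start (4,2)  tX=0.7852 tY=0.8000  stride 1/|dx|=1.1547 1/|dy|=2.0000
    cross x-line → (5,2), t=0.7852 (wall)
  → r_2 = 0.7852
beam 3: φ=0°, α=75°
  d=(0.2588,0.9659)  start (4,2)  tX=2.6273 tY=0.4141  stride 1/|dx|=3.8637 1/|dy|=1.0353
    cross y-line → (4,3), t=0.4141
    cross y-line → (4,4), t=1.4494
    cross y-line → (4,5), t=2.4847 (wall)
  → r_3 = 2.4847
beam 4: φ=45°, α=120°
  d=(-0.5000,0.8660)  start (4,2)  tX=0.6400 tY=0.4619  stride 1/|dx|=2.0000 1/|dy|=1.1547
    cross y-line → (4,3), t=0.4619
    cross x-line → (3,3), t=0.6400
    cross y-line → (3,4), t=1.6166
    cross x-line → (2,4), t=2.6400
    cross y-line → (2,5), t=2.7713 (wall)
  → r_4 = 2.7713
beam 5: φ=90°, α=165°
  d=(-0.9659,0.2588)  start (4,2)  tX=0.3313 tY=1.5455  stride 1/|dx|=1.0353 1/|dy|=3.8637
    cross x-line → (3,2), t=0.3313 (wall)
  → r_5 = 0.3313

ranges = [0.7040, 0.7852, 2.4847, 2.7713, 0.3313]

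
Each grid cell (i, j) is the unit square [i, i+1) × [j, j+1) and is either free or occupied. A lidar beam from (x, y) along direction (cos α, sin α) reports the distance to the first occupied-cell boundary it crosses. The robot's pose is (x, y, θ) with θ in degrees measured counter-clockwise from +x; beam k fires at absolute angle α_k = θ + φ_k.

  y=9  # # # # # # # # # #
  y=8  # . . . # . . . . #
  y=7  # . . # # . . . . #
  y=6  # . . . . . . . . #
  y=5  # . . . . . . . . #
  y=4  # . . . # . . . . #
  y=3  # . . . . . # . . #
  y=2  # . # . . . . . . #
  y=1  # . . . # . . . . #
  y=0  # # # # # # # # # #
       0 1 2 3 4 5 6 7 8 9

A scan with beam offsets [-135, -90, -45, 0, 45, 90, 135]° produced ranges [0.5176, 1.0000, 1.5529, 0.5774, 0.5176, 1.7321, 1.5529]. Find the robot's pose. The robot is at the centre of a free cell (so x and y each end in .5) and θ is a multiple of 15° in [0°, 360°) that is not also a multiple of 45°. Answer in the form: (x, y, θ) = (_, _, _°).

(x, y, θ) = (2.5, 1.5, 60°)

Enumerate (i+0.5, j+0.5, θ) over the 57 free cells and 16 admissible headings. For each, cast all 7 beams and compare to the given ranges.
  (6.5, 6.5, 300°): beam 1 = 1.9319 ≠ 0.5176 ✗
  (6.5, 4.5, 165°): beam 1 = 2.8868 ≠ 0.5176 ✗
  (6.5, 7.5, 30°): beam 1 = 5.7956 ≠ 0.5176 ✗
  (3.5, 5.5, 75°): beam 1 = 1.0000 ≠ 0.5176 ✗
  …
  (2.5, 1.5, 60°): r_1=0.5176, r_2=1.0000, r_3=1.5529, r_4=0.5774, r_5=0.5176, r_6=1.7321, r_7=1.5529 — all match ✓
No second candidate reproduces the full scan.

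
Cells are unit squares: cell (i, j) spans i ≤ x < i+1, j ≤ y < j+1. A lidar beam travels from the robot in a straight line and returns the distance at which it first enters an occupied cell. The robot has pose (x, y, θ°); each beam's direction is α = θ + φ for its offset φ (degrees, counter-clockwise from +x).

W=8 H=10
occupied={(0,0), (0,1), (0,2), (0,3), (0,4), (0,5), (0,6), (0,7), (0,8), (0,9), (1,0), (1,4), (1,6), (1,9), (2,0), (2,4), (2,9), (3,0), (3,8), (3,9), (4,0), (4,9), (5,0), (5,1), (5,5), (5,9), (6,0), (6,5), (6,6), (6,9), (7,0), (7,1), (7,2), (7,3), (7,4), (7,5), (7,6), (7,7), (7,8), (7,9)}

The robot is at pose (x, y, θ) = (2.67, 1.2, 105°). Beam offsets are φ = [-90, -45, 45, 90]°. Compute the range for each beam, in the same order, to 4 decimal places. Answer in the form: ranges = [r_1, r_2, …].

beam 1: φ=-90°, α=15°
  dir = (cos 15°, sin 15°) = (0.9659, 0.2588); from cell (2,1)
  next x-line at t=0.3416, next y-line at t=3.0910; Δt_x=1.0353, Δt_y=3.8637
    x: enter (3,1) at t=0.3416
    x: enter (4,1) at t=1.3769
    x: enter (5,1) at t=2.4122 ← occupied
  → r_1 = 2.4122
beam 2: φ=-45°, α=60°
  dir = (cos 60°, sin 60°) = (0.5000, 0.8660); from cell (2,1)
  next x-line at t=0.6600, next y-line at t=0.9238; Δt_x=2.0000, Δt_y=1.1547
    x: enter (3,1) at t=0.6600
    y: enter (3,2) at t=0.9238
    y: enter (3,3) at t=2.0785
    x: enter (4,3) at t=2.6600
    y: enter (4,4) at t=3.2332
    y: enter (4,5) at t=4.3879
    x: enter (5,5) at t=4.6600 ← occupied
  → r_2 = 4.6600
beam 3: φ=45°, α=150°
  dir = (cos 150°, sin 150°) = (-0.8660, 0.5000); from cell (2,1)
  next x-line at t=0.7736, next y-line at t=1.6000; Δt_x=1.1547, Δt_y=2.0000
    x: enter (1,1) at t=0.7736
    y: enter (1,2) at t=1.6000
    x: enter (0,2) at t=1.9283 ← occupied
  → r_3 = 1.9283
beam 4: φ=90°, α=195°
  dir = (cos 195°, sin 195°) = (-0.9659, -0.2588); from cell (2,1)
  next x-line at t=0.6936, next y-line at t=0.7727; Δt_x=1.0353, Δt_y=3.8637
    x: enter (1,1) at t=0.6936
    y: enter (1,0) at t=0.7727 ← occupied
  → r_4 = 0.7727

ranges = [2.4122, 4.6600, 1.9283, 0.7727]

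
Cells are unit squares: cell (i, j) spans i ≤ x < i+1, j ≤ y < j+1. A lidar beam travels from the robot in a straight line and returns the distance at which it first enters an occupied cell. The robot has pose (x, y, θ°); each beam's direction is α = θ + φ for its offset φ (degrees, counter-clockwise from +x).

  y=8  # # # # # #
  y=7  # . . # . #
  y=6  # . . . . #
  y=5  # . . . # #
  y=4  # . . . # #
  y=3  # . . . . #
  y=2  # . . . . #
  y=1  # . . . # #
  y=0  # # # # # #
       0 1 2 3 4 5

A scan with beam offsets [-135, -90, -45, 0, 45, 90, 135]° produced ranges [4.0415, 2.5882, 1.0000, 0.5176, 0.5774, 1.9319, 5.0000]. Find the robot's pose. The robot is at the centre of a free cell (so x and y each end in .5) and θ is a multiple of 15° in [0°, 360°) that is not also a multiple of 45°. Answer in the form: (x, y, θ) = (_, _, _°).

The pose lattice has 24·16 = 384 candidates. Test each by forward raycasting.
  (4.5, 7.5, 120°): beam 1 = 0.5176 ≠ 4.0415 ✗
  (2.5, 3.5, 15°): beam 1 = 2.8868 ≠ 4.0415 ✗
  (3.5, 4.5, 105°): beam 1 = 0.5774 ≠ 4.0415 ✗
  …
  (1.5, 5.5, 165°): r_1=4.0415, r_2=2.5882, r_3=1.0000, r_4=0.5176, r_5=0.5774, r_6=1.9319, r_7=5.0000 — all match ✓
Only this pose fits every beam.

(x, y, θ) = (1.5, 5.5, 165°)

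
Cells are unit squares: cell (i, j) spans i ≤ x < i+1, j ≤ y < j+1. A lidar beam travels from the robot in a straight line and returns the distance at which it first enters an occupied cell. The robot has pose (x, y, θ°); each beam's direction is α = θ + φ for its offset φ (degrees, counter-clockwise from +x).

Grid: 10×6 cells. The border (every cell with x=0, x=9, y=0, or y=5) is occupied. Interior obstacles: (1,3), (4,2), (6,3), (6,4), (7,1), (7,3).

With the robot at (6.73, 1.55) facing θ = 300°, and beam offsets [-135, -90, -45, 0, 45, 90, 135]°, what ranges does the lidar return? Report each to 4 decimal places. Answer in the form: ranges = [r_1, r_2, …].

beam 1: φ=-135°, α=165°
  dir = (cos 165°, sin 165°) = (-0.9659, 0.2588); from cell (6,1)
  next x-line at t=0.7558, next y-line at t=1.7387; Δt_x=1.0353, Δt_y=3.8637
    x: enter (5,1) at t=0.7558
    y: enter (5,2) at t=1.7387
    x: enter (4,2) at t=1.7910 ← occupied
  → r_1 = 1.7910
beam 2: φ=-90°, α=210°
  dir = (cos 210°, sin 210°) = (-0.8660, -0.5000); from cell (6,1)
  next x-line at t=0.8429, next y-line at t=1.1000; Δt_x=1.1547, Δt_y=2.0000
    x: enter (5,1) at t=0.8429
    y: enter (5,0) at t=1.1000 ← occupied
  → r_2 = 1.1000
beam 3: φ=-45°, α=255°
  dir = (cos 255°, sin 255°) = (-0.2588, -0.9659); from cell (6,1)
  next x-line at t=2.8205, next y-line at t=0.5694; Δt_x=3.8637, Δt_y=1.0353
    y: enter (6,0) at t=0.5694 ← occupied
  → r_3 = 0.5694
beam 4: φ=0°, α=300°
  dir = (cos 300°, sin 300°) = (0.5000, -0.8660); from cell (6,1)
  next x-line at t=0.5400, next y-line at t=0.6351; Δt_x=2.0000, Δt_y=1.1547
    x: enter (7,1) at t=0.5400 ← occupied
  → r_4 = 0.5400
beam 5: φ=45°, α=345°
  dir = (cos 345°, sin 345°) = (0.9659, -0.2588); from cell (6,1)
  next x-line at t=0.2795, next y-line at t=2.1250; Δt_x=1.0353, Δt_y=3.8637
    x: enter (7,1) at t=0.2795 ← occupied
  → r_5 = 0.2795
beam 6: φ=90°, α=30°
  dir = (cos 30°, sin 30°) = (0.8660, 0.5000); from cell (6,1)
  next x-line at t=0.3118, next y-line at t=0.9000; Δt_x=1.1547, Δt_y=2.0000
    x: enter (7,1) at t=0.3118 ← occupied
  → r_6 = 0.3118
beam 7: φ=135°, α=75°
  dir = (cos 75°, sin 75°) = (0.2588, 0.9659); from cell (6,1)
  next x-line at t=1.0432, next y-line at t=0.4659; Δt_x=3.8637, Δt_y=1.0353
    y: enter (6,2) at t=0.4659
    x: enter (7,2) at t=1.0432
    y: enter (7,3) at t=1.5012 ← occupied
  → r_7 = 1.5012

ranges = [1.7910, 1.1000, 0.5694, 0.5400, 0.2795, 0.3118, 1.5012]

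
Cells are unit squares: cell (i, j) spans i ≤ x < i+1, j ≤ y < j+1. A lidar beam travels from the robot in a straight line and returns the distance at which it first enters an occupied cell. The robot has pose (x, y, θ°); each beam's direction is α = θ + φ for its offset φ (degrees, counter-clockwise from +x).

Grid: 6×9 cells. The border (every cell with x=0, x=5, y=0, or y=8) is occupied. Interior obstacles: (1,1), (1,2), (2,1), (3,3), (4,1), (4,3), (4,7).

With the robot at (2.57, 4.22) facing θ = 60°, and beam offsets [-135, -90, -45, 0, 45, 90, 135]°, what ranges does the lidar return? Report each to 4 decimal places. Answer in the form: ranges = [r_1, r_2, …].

ranges = [3.3336, 0.4965, 2.5157, 3.2101, 3.9133, 1.8129, 1.6254]

beam 1: φ=-135°, α=285°
  direction (0.2588, -0.9659); cell (2,4); t to first gridline: x 1.6614, y 0.2278 (then +3.8637 / +1.0353)
    (2,3) via y @ 0.2278
    (2,2) via y @ 1.2630
    (3,2) via x @ 1.6614
    (3,1) via y @ 2.2983
    (3,0) via y @ 3.3336  # hit
  → r_1 = 3.3336
beam 2: φ=-90°, α=330°
  direction (0.8660, -0.5000); cell (2,4); t to first gridline: x 0.4965, y 0.4400 (then +1.1547 / +2.0000)
    (2,3) via y @ 0.4400
    (3,3) via x @ 0.4965  # hit
  → r_2 = 0.4965
beam 3: φ=-45°, α=15°
  direction (0.9659, 0.2588); cell (2,4); t to first gridline: x 0.4452, y 3.0137 (then +1.0353 / +3.8637)
    (3,4) via x @ 0.4452
    (4,4) via x @ 1.4804
    (5,4) via x @ 2.5157  # hit
  → r_3 = 2.5157
beam 4: φ=0°, α=60°
  direction (0.5000, 0.8660); cell (2,4); t to first gridline: x 0.8600, y 0.9007 (then +2.0000 / +1.1547)
    (3,4) via x @ 0.8600
    (3,5) via y @ 0.9007
    (3,6) via y @ 2.0554
    (4,6) via x @ 2.8600
    (4,7) via y @ 3.2101  # hit
  → r_4 = 3.2101
beam 5: φ=45°, α=105°
  direction (-0.2588, 0.9659); cell (2,4); t to first gridline: x 2.2023, y 0.8075 (then +3.8637 / +1.0353)
    (2,5) via y @ 0.8075
    (2,6) via y @ 1.8428
    (1,6) via x @ 2.2023
    (1,7) via y @ 2.8781
    (1,8) via y @ 3.9133  # hit
  → r_5 = 3.9133
beam 6: φ=90°, α=150°
  direction (-0.8660, 0.5000); cell (2,4); t to first gridline: x 0.6582, y 1.5600 (then +1.1547 / +2.0000)
    (1,4) via x @ 0.6582
    (1,5) via y @ 1.5600
    (0,5) via x @ 1.8129  # hit
  → r_6 = 1.8129
beam 7: φ=135°, α=195°
  direction (-0.9659, -0.2588); cell (2,4); t to first gridline: x 0.5901, y 0.8500 (then +1.0353 / +3.8637)
    (1,4) via x @ 0.5901
    (1,3) via y @ 0.8500
    (0,3) via x @ 1.6254  # hit
  → r_7 = 1.6254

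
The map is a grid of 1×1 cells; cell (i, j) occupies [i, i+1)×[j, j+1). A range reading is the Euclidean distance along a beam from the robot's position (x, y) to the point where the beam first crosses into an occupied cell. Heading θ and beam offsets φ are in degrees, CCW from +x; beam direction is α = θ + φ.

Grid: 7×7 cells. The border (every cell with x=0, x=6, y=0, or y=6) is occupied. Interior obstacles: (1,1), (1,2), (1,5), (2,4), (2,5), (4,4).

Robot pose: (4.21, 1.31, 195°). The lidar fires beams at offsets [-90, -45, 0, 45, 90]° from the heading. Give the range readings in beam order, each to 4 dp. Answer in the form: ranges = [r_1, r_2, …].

ranges = [4.6751, 2.5519, 1.1977, 0.3580, 0.3209]

beam 1: φ=-90°, α=105°
  direction (-0.2588, 0.9659); cell (4,1); t to first gridline: x 0.8114, y 0.7143 (then +3.8637 / +1.0353)
    (4,2) via y @ 0.7143
    (3,2) via x @ 0.8114
    (3,3) via y @ 1.7496
    (3,4) via y @ 2.7849
    (3,5) via y @ 3.8202
    (2,5) via x @ 4.6751  # hit
  → r_1 = 4.6751
beam 2: φ=-45°, α=150°
  direction (-0.8660, 0.5000); cell (4,1); t to first gridline: x 0.2425, y 1.3800 (then +1.1547 / +2.0000)
    (3,1) via x @ 0.2425
    (3,2) via y @ 1.3800
    (2,2) via x @ 1.3972
    (1,2) via x @ 2.5519  # hit
  → r_2 = 2.5519
beam 3: φ=0°, α=195°
  direction (-0.9659, -0.2588); cell (4,1); t to first gridline: x 0.2174, y 1.1977 (then +1.0353 / +3.8637)
    (3,1) via x @ 0.2174
    (3,0) via y @ 1.1977  # hit
  → r_3 = 1.1977
beam 4: φ=45°, α=240°
  direction (-0.5000, -0.8660); cell (4,1); t to first gridline: x 0.4200, y 0.3580 (then +2.0000 / +1.1547)
    (4,0) via y @ 0.3580  # hit
  → r_4 = 0.3580
beam 5: φ=90°, α=285°
  direction (0.2588, -0.9659); cell (4,1); t to first gridline: x 3.0523, y 0.3209 (then +3.8637 / +1.0353)
    (4,0) via y @ 0.3209  # hit
  → r_5 = 0.3209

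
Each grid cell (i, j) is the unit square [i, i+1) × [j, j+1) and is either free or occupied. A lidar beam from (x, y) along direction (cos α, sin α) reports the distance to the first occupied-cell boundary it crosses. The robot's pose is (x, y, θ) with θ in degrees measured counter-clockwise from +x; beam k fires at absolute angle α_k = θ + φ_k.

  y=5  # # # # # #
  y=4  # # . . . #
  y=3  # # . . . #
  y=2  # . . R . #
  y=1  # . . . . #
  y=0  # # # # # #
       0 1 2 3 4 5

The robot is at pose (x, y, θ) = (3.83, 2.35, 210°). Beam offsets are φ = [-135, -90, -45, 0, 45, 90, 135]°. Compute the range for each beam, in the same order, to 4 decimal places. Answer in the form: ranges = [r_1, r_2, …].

ranges = [2.7435, 3.0600, 2.5114, 2.7000, 1.3976, 1.5588, 1.2113]

beam 1: φ=-135°, α=75°
  dir = (cos 75°, sin 75°) = (0.2588, 0.9659); from cell (3,2)
  next x-line at t=0.6568, next y-line at t=0.6729; Δt_x=3.8637, Δt_y=1.0353
    x: enter (4,2) at t=0.6568
    y: enter (4,3) at t=0.6729
    y: enter (4,4) at t=1.7082
    y: enter (4,5) at t=2.7435 ← occupied
  → r_1 = 2.7435
beam 2: φ=-90°, α=120°
  dir = (cos 120°, sin 120°) = (-0.5000, 0.8660); from cell (3,2)
  next x-line at t=1.6600, next y-line at t=0.7506; Δt_x=2.0000, Δt_y=1.1547
    y: enter (3,3) at t=0.7506
    x: enter (2,3) at t=1.6600
    y: enter (2,4) at t=1.9053
    y: enter (2,5) at t=3.0600 ← occupied
  → r_2 = 3.0600
beam 3: φ=-45°, α=165°
  dir = (cos 165°, sin 165°) = (-0.9659, 0.2588); from cell (3,2)
  next x-line at t=0.8593, next y-line at t=2.5114; Δt_x=1.0353, Δt_y=3.8637
    x: enter (2,2) at t=0.8593
    x: enter (1,2) at t=1.8946
    y: enter (1,3) at t=2.5114 ← occupied
  → r_3 = 2.5114
beam 4: φ=0°, α=210°
  dir = (cos 210°, sin 210°) = (-0.8660, -0.5000); from cell (3,2)
  next x-line at t=0.9584, next y-line at t=0.7000; Δt_x=1.1547, Δt_y=2.0000
    y: enter (3,1) at t=0.7000
    x: enter (2,1) at t=0.9584
    x: enter (1,1) at t=2.1131
    y: enter (1,0) at t=2.7000 ← occupied
  → r_4 = 2.7000
beam 5: φ=45°, α=255°
  dir = (cos 255°, sin 255°) = (-0.2588, -0.9659); from cell (3,2)
  next x-line at t=3.2069, next y-line at t=0.3623; Δt_x=3.8637, Δt_y=1.0353
    y: enter (3,1) at t=0.3623
    y: enter (3,0) at t=1.3976 ← occupied
  → r_5 = 1.3976
beam 6: φ=90°, α=300°
  dir = (cos 300°, sin 300°) = (0.5000, -0.8660); from cell (3,2)
  next x-line at t=0.3400, next y-line at t=0.4041; Δt_x=2.0000, Δt_y=1.1547
    x: enter (4,2) at t=0.3400
    y: enter (4,1) at t=0.4041
    y: enter (4,0) at t=1.5588 ← occupied
  → r_6 = 1.5588
beam 7: φ=135°, α=345°
  dir = (cos 345°, sin 345°) = (0.9659, -0.2588); from cell (3,2)
  next x-line at t=0.1760, next y-line at t=1.3523; Δt_x=1.0353, Δt_y=3.8637
    x: enter (4,2) at t=0.1760
    x: enter (5,2) at t=1.2113 ← occupied
  → r_7 = 1.2113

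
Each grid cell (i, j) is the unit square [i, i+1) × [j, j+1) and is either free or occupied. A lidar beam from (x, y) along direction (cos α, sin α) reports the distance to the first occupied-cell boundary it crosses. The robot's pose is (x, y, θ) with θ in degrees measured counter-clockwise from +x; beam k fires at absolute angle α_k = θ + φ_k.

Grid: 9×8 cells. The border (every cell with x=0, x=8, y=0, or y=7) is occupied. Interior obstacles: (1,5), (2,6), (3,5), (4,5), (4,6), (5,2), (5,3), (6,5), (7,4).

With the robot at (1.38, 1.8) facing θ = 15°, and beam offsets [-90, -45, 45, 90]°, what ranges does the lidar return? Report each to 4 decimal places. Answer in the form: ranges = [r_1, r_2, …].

ranges = [0.8282, 1.6000, 3.6950, 1.4682]

beam 1: φ=-90°, α=285°
  cosα=0.2588 sinα=-0.9659 | (1,1) | tMaxX 2.3955 tMaxY 0.8282 | tΔX 3.8637 tΔY 1.0353
    t=0.8282 [y] (1,0) — stop
  → r_1 = 0.8282
beam 2: φ=-45°, α=330°
  cosα=0.8660 sinα=-0.5000 | (1,1) | tMaxX 0.7159 tMaxY 1.6000 | tΔX 1.1547 tΔY 2.0000
    t=0.7159 [x] (2,1)
    t=1.6000 [y] (2,0) — stop
  → r_2 = 1.6000
beam 3: φ=45°, α=60°
  cosα=0.5000 sinα=0.8660 | (1,1) | tMaxX 1.2400 tMaxY 0.2309 | tΔX 2.0000 tΔY 1.1547
    t=0.2309 [y] (1,2)
    t=1.2400 [x] (2,2)
    t=1.3856 [y] (2,3)
    t=2.5403 [y] (2,4)
    t=3.2400 [x] (3,4)
    t=3.6950 [y] (3,5) — stop
  → r_3 = 3.6950
beam 4: φ=90°, α=105°
  cosα=-0.2588 sinα=0.9659 | (1,1) | tMaxX 1.4682 tMaxY 0.2071 | tΔX 3.8637 tΔY 1.0353
    t=0.2071 [y] (1,2)
    t=1.2423 [y] (1,3)
    t=1.4682 [x] (0,3) — stop
  → r_4 = 1.4682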